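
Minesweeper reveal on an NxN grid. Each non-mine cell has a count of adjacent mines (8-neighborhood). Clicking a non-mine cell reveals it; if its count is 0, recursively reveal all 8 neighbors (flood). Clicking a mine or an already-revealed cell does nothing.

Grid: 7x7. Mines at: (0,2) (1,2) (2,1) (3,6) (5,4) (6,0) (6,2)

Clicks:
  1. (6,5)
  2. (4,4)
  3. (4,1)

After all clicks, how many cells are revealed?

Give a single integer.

Click 1 (6,5) count=1: revealed 1 new [(6,5)] -> total=1
Click 2 (4,4) count=1: revealed 1 new [(4,4)] -> total=2
Click 3 (4,1) count=0: revealed 28 new [(0,3) (0,4) (0,5) (0,6) (1,3) (1,4) (1,5) (1,6) (2,2) (2,3) (2,4) (2,5) (2,6) (3,0) (3,1) (3,2) (3,3) (3,4) (3,5) (4,0) (4,1) (4,2) (4,3) (4,5) (5,0) (5,1) (5,2) (5,3)] -> total=30

Answer: 30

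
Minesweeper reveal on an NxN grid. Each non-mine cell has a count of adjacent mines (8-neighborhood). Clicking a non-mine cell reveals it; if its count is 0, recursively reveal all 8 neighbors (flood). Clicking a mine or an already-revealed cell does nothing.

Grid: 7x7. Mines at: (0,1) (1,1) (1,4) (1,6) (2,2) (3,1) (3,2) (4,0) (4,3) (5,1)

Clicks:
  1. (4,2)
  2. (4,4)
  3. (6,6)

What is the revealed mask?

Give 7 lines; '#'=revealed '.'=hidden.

Click 1 (4,2) count=4: revealed 1 new [(4,2)] -> total=1
Click 2 (4,4) count=1: revealed 1 new [(4,4)] -> total=2
Click 3 (6,6) count=0: revealed 18 new [(2,4) (2,5) (2,6) (3,4) (3,5) (3,6) (4,5) (4,6) (5,2) (5,3) (5,4) (5,5) (5,6) (6,2) (6,3) (6,4) (6,5) (6,6)] -> total=20

Answer: .......
.......
....###
....###
..#.###
..#####
..#####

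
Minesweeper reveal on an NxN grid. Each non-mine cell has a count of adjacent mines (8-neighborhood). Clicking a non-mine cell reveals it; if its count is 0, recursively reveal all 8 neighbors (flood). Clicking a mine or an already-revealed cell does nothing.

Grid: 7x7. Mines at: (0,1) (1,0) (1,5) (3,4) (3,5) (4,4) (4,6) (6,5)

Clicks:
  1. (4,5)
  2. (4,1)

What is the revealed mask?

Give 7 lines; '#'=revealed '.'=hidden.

Answer: ..###..
.####..
#####..
####...
####.#.
#####..
#####..

Derivation:
Click 1 (4,5) count=4: revealed 1 new [(4,5)] -> total=1
Click 2 (4,1) count=0: revealed 30 new [(0,2) (0,3) (0,4) (1,1) (1,2) (1,3) (1,4) (2,0) (2,1) (2,2) (2,3) (2,4) (3,0) (3,1) (3,2) (3,3) (4,0) (4,1) (4,2) (4,3) (5,0) (5,1) (5,2) (5,3) (5,4) (6,0) (6,1) (6,2) (6,3) (6,4)] -> total=31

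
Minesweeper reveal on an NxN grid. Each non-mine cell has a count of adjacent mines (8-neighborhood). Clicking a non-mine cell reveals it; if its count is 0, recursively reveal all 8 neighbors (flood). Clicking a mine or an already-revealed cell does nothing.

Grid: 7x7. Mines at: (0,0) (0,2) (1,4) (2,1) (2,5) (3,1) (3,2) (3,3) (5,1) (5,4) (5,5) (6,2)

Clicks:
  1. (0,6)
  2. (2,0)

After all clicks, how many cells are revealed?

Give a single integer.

Click 1 (0,6) count=0: revealed 4 new [(0,5) (0,6) (1,5) (1,6)] -> total=4
Click 2 (2,0) count=2: revealed 1 new [(2,0)] -> total=5

Answer: 5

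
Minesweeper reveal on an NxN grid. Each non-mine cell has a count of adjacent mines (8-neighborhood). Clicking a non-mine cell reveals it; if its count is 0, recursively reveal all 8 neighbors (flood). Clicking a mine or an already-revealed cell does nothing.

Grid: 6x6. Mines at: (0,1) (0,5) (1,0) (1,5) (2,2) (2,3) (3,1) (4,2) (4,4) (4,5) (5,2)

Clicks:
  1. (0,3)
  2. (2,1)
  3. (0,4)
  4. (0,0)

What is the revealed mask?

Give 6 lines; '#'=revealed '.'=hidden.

Answer: #.###.
..###.
.#....
......
......
......

Derivation:
Click 1 (0,3) count=0: revealed 6 new [(0,2) (0,3) (0,4) (1,2) (1,3) (1,4)] -> total=6
Click 2 (2,1) count=3: revealed 1 new [(2,1)] -> total=7
Click 3 (0,4) count=2: revealed 0 new [(none)] -> total=7
Click 4 (0,0) count=2: revealed 1 new [(0,0)] -> total=8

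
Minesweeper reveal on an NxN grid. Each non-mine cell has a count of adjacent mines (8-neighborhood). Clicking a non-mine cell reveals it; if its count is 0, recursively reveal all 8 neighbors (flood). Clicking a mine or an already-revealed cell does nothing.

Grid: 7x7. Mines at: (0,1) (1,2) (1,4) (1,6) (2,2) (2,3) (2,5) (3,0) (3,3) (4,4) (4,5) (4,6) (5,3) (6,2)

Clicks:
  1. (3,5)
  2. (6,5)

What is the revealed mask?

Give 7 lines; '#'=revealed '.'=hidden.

Click 1 (3,5) count=4: revealed 1 new [(3,5)] -> total=1
Click 2 (6,5) count=0: revealed 6 new [(5,4) (5,5) (5,6) (6,4) (6,5) (6,6)] -> total=7

Answer: .......
.......
.......
.....#.
.......
....###
....###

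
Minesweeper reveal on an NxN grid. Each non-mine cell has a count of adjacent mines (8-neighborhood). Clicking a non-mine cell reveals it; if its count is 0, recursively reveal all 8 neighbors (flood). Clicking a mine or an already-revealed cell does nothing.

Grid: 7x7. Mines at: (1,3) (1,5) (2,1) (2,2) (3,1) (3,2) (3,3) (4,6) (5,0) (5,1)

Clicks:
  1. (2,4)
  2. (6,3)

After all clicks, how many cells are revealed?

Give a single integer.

Click 1 (2,4) count=3: revealed 1 new [(2,4)] -> total=1
Click 2 (6,3) count=0: revealed 14 new [(4,2) (4,3) (4,4) (4,5) (5,2) (5,3) (5,4) (5,5) (5,6) (6,2) (6,3) (6,4) (6,5) (6,6)] -> total=15

Answer: 15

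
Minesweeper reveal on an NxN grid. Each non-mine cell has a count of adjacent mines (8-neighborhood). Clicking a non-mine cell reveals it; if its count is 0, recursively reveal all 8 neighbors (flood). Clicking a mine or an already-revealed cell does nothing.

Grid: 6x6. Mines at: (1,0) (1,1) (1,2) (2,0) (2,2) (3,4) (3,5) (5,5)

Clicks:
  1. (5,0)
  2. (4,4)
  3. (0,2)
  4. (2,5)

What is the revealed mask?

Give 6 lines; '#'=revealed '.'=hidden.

Click 1 (5,0) count=0: revealed 14 new [(3,0) (3,1) (3,2) (3,3) (4,0) (4,1) (4,2) (4,3) (4,4) (5,0) (5,1) (5,2) (5,3) (5,4)] -> total=14
Click 2 (4,4) count=3: revealed 0 new [(none)] -> total=14
Click 3 (0,2) count=2: revealed 1 new [(0,2)] -> total=15
Click 4 (2,5) count=2: revealed 1 new [(2,5)] -> total=16

Answer: ..#...
......
.....#
####..
#####.
#####.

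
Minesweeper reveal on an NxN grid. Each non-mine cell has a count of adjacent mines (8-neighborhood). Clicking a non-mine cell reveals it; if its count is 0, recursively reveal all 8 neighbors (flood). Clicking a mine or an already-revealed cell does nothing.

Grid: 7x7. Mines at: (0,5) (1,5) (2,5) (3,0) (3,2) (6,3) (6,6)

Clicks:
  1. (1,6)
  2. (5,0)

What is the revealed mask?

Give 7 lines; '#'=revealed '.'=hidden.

Answer: .......
......#
.......
.......
###....
###....
###....

Derivation:
Click 1 (1,6) count=3: revealed 1 new [(1,6)] -> total=1
Click 2 (5,0) count=0: revealed 9 new [(4,0) (4,1) (4,2) (5,0) (5,1) (5,2) (6,0) (6,1) (6,2)] -> total=10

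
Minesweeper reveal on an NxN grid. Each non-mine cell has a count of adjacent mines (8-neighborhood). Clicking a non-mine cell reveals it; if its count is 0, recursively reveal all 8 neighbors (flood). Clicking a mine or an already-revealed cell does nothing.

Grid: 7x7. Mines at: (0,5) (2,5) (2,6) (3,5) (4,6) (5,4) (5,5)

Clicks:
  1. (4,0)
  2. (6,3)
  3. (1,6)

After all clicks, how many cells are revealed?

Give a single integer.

Answer: 34

Derivation:
Click 1 (4,0) count=0: revealed 33 new [(0,0) (0,1) (0,2) (0,3) (0,4) (1,0) (1,1) (1,2) (1,3) (1,4) (2,0) (2,1) (2,2) (2,3) (2,4) (3,0) (3,1) (3,2) (3,3) (3,4) (4,0) (4,1) (4,2) (4,3) (4,4) (5,0) (5,1) (5,2) (5,3) (6,0) (6,1) (6,2) (6,3)] -> total=33
Click 2 (6,3) count=1: revealed 0 new [(none)] -> total=33
Click 3 (1,6) count=3: revealed 1 new [(1,6)] -> total=34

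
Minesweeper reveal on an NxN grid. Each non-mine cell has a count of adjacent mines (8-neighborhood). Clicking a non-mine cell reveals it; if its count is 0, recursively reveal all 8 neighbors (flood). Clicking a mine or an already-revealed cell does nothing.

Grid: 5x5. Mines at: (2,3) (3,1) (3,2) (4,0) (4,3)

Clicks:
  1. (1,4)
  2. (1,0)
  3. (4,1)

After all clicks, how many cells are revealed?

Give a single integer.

Answer: 14

Derivation:
Click 1 (1,4) count=1: revealed 1 new [(1,4)] -> total=1
Click 2 (1,0) count=0: revealed 12 new [(0,0) (0,1) (0,2) (0,3) (0,4) (1,0) (1,1) (1,2) (1,3) (2,0) (2,1) (2,2)] -> total=13
Click 3 (4,1) count=3: revealed 1 new [(4,1)] -> total=14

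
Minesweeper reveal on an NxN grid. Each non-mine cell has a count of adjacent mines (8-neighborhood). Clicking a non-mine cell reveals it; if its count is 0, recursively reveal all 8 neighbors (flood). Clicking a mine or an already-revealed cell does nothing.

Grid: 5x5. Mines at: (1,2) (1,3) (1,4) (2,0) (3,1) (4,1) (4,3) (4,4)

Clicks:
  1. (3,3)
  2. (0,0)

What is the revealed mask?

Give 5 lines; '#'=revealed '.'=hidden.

Answer: ##...
##...
.....
...#.
.....

Derivation:
Click 1 (3,3) count=2: revealed 1 new [(3,3)] -> total=1
Click 2 (0,0) count=0: revealed 4 new [(0,0) (0,1) (1,0) (1,1)] -> total=5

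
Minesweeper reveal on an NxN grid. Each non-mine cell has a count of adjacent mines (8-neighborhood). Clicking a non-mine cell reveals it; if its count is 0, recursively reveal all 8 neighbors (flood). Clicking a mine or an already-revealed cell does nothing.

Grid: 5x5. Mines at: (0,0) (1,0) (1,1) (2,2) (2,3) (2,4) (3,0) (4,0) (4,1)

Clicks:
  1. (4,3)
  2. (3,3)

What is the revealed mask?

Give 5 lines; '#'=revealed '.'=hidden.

Answer: .....
.....
.....
..###
..###

Derivation:
Click 1 (4,3) count=0: revealed 6 new [(3,2) (3,3) (3,4) (4,2) (4,3) (4,4)] -> total=6
Click 2 (3,3) count=3: revealed 0 new [(none)] -> total=6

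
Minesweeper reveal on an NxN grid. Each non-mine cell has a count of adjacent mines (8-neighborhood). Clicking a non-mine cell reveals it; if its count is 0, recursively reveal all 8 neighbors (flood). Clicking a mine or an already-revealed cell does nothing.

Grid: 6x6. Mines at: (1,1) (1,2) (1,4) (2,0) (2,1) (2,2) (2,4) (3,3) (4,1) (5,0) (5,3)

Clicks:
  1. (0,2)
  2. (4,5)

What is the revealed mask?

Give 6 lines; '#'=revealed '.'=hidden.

Answer: ..#...
......
......
....##
....##
....##

Derivation:
Click 1 (0,2) count=2: revealed 1 new [(0,2)] -> total=1
Click 2 (4,5) count=0: revealed 6 new [(3,4) (3,5) (4,4) (4,5) (5,4) (5,5)] -> total=7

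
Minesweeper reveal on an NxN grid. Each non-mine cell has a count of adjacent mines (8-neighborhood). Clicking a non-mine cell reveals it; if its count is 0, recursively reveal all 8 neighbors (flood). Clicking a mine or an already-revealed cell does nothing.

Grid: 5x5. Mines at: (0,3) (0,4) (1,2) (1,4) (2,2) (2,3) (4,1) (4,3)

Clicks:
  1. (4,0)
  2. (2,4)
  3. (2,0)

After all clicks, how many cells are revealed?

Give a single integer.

Click 1 (4,0) count=1: revealed 1 new [(4,0)] -> total=1
Click 2 (2,4) count=2: revealed 1 new [(2,4)] -> total=2
Click 3 (2,0) count=0: revealed 8 new [(0,0) (0,1) (1,0) (1,1) (2,0) (2,1) (3,0) (3,1)] -> total=10

Answer: 10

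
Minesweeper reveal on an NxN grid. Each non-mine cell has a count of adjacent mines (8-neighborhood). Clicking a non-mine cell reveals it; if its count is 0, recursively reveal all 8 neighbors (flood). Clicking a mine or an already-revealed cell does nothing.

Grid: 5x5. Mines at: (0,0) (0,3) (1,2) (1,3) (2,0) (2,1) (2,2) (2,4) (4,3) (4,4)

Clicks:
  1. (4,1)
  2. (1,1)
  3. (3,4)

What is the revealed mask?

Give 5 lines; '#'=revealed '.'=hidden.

Answer: .....
.#...
.....
###.#
###..

Derivation:
Click 1 (4,1) count=0: revealed 6 new [(3,0) (3,1) (3,2) (4,0) (4,1) (4,2)] -> total=6
Click 2 (1,1) count=5: revealed 1 new [(1,1)] -> total=7
Click 3 (3,4) count=3: revealed 1 new [(3,4)] -> total=8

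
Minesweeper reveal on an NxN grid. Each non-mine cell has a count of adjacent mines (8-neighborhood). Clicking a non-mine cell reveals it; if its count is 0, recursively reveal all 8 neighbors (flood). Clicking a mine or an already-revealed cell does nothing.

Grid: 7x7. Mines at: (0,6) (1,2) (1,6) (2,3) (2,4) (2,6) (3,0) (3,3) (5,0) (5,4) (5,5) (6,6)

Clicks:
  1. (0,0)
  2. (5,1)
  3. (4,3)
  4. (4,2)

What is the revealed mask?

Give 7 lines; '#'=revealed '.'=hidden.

Click 1 (0,0) count=0: revealed 6 new [(0,0) (0,1) (1,0) (1,1) (2,0) (2,1)] -> total=6
Click 2 (5,1) count=1: revealed 1 new [(5,1)] -> total=7
Click 3 (4,3) count=2: revealed 1 new [(4,3)] -> total=8
Click 4 (4,2) count=1: revealed 1 new [(4,2)] -> total=9

Answer: ##.....
##.....
##.....
.......
..##...
.#.....
.......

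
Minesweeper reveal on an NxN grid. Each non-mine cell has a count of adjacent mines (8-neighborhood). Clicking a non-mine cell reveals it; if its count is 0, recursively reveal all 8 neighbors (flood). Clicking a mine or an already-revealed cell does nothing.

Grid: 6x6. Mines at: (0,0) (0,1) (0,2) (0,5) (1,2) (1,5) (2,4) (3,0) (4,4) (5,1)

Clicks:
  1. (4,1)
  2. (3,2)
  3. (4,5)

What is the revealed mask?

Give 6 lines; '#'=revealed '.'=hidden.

Answer: ......
......
.###..
.###..
.###.#
......

Derivation:
Click 1 (4,1) count=2: revealed 1 new [(4,1)] -> total=1
Click 2 (3,2) count=0: revealed 8 new [(2,1) (2,2) (2,3) (3,1) (3,2) (3,3) (4,2) (4,3)] -> total=9
Click 3 (4,5) count=1: revealed 1 new [(4,5)] -> total=10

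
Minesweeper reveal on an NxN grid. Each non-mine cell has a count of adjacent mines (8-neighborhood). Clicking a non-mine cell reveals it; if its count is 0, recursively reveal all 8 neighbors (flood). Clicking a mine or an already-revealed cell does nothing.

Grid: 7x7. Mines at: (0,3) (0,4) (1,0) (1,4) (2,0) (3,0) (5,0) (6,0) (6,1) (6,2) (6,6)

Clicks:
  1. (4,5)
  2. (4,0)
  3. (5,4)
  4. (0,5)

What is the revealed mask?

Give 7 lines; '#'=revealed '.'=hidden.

Answer: .....##
.###.##
.######
.######
#######
.######
...###.

Derivation:
Click 1 (4,5) count=0: revealed 34 new [(0,5) (0,6) (1,1) (1,2) (1,3) (1,5) (1,6) (2,1) (2,2) (2,3) (2,4) (2,5) (2,6) (3,1) (3,2) (3,3) (3,4) (3,5) (3,6) (4,1) (4,2) (4,3) (4,4) (4,5) (4,6) (5,1) (5,2) (5,3) (5,4) (5,5) (5,6) (6,3) (6,4) (6,5)] -> total=34
Click 2 (4,0) count=2: revealed 1 new [(4,0)] -> total=35
Click 3 (5,4) count=0: revealed 0 new [(none)] -> total=35
Click 4 (0,5) count=2: revealed 0 new [(none)] -> total=35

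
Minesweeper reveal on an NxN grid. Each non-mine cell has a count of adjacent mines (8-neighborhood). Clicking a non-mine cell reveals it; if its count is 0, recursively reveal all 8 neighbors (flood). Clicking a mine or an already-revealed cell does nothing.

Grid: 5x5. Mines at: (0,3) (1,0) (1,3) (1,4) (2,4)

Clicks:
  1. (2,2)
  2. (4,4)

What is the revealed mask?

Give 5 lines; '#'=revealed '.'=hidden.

Answer: .....
.....
####.
#####
#####

Derivation:
Click 1 (2,2) count=1: revealed 1 new [(2,2)] -> total=1
Click 2 (4,4) count=0: revealed 13 new [(2,0) (2,1) (2,3) (3,0) (3,1) (3,2) (3,3) (3,4) (4,0) (4,1) (4,2) (4,3) (4,4)] -> total=14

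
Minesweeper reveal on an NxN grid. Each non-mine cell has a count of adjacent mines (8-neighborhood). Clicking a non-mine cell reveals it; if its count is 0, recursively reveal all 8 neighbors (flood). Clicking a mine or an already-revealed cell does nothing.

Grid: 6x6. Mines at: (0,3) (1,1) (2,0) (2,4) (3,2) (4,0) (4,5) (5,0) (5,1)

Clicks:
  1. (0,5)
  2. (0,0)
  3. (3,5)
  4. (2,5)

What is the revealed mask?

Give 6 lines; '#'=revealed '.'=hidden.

Click 1 (0,5) count=0: revealed 4 new [(0,4) (0,5) (1,4) (1,5)] -> total=4
Click 2 (0,0) count=1: revealed 1 new [(0,0)] -> total=5
Click 3 (3,5) count=2: revealed 1 new [(3,5)] -> total=6
Click 4 (2,5) count=1: revealed 1 new [(2,5)] -> total=7

Answer: #...##
....##
.....#
.....#
......
......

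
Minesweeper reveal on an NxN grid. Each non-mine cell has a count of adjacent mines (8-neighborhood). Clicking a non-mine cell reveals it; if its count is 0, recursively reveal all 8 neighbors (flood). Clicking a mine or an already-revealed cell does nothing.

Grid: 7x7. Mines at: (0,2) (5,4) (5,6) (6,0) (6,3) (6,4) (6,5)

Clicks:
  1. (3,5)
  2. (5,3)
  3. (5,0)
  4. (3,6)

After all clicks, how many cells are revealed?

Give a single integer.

Click 1 (3,5) count=0: revealed 38 new [(0,0) (0,1) (0,3) (0,4) (0,5) (0,6) (1,0) (1,1) (1,2) (1,3) (1,4) (1,5) (1,6) (2,0) (2,1) (2,2) (2,3) (2,4) (2,5) (2,6) (3,0) (3,1) (3,2) (3,3) (3,4) (3,5) (3,6) (4,0) (4,1) (4,2) (4,3) (4,4) (4,5) (4,6) (5,0) (5,1) (5,2) (5,3)] -> total=38
Click 2 (5,3) count=3: revealed 0 new [(none)] -> total=38
Click 3 (5,0) count=1: revealed 0 new [(none)] -> total=38
Click 4 (3,6) count=0: revealed 0 new [(none)] -> total=38

Answer: 38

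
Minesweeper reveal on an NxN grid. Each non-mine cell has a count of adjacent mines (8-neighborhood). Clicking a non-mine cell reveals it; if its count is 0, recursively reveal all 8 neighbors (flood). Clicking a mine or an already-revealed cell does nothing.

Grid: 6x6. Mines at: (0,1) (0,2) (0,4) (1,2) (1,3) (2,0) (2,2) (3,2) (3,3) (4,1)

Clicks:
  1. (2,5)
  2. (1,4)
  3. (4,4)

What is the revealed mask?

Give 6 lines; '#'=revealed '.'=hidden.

Click 1 (2,5) count=0: revealed 14 new [(1,4) (1,5) (2,4) (2,5) (3,4) (3,5) (4,2) (4,3) (4,4) (4,5) (5,2) (5,3) (5,4) (5,5)] -> total=14
Click 2 (1,4) count=2: revealed 0 new [(none)] -> total=14
Click 3 (4,4) count=1: revealed 0 new [(none)] -> total=14

Answer: ......
....##
....##
....##
..####
..####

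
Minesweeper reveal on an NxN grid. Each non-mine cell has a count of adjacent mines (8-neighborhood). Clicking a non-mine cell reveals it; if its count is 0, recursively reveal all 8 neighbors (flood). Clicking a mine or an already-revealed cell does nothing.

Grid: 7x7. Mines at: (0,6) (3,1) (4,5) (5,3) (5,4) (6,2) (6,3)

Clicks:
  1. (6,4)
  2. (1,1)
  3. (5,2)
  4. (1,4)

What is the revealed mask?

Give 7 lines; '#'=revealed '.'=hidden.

Answer: ######.
#######
#######
..#####
..###..
..#....
....#..

Derivation:
Click 1 (6,4) count=3: revealed 1 new [(6,4)] -> total=1
Click 2 (1,1) count=0: revealed 28 new [(0,0) (0,1) (0,2) (0,3) (0,4) (0,5) (1,0) (1,1) (1,2) (1,3) (1,4) (1,5) (1,6) (2,0) (2,1) (2,2) (2,3) (2,4) (2,5) (2,6) (3,2) (3,3) (3,4) (3,5) (3,6) (4,2) (4,3) (4,4)] -> total=29
Click 3 (5,2) count=3: revealed 1 new [(5,2)] -> total=30
Click 4 (1,4) count=0: revealed 0 new [(none)] -> total=30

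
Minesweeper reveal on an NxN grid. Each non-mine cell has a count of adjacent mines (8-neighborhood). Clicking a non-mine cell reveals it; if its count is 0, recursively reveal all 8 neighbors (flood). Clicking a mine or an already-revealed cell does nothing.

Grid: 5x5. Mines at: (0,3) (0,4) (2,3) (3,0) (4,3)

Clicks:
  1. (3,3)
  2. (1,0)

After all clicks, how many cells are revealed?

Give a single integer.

Click 1 (3,3) count=2: revealed 1 new [(3,3)] -> total=1
Click 2 (1,0) count=0: revealed 9 new [(0,0) (0,1) (0,2) (1,0) (1,1) (1,2) (2,0) (2,1) (2,2)] -> total=10

Answer: 10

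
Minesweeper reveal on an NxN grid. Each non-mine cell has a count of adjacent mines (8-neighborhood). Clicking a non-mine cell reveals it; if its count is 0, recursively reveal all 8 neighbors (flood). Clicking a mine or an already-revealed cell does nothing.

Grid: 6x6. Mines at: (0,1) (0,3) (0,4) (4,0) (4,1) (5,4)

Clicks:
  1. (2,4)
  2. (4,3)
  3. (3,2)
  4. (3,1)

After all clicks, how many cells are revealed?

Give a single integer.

Answer: 22

Derivation:
Click 1 (2,4) count=0: revealed 22 new [(1,0) (1,1) (1,2) (1,3) (1,4) (1,5) (2,0) (2,1) (2,2) (2,3) (2,4) (2,5) (3,0) (3,1) (3,2) (3,3) (3,4) (3,5) (4,2) (4,3) (4,4) (4,5)] -> total=22
Click 2 (4,3) count=1: revealed 0 new [(none)] -> total=22
Click 3 (3,2) count=1: revealed 0 new [(none)] -> total=22
Click 4 (3,1) count=2: revealed 0 new [(none)] -> total=22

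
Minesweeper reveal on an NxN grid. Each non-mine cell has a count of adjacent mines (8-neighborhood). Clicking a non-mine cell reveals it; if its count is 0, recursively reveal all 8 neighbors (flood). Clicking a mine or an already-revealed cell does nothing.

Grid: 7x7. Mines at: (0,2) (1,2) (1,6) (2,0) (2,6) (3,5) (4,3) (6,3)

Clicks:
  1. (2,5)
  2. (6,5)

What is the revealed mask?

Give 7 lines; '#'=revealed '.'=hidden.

Click 1 (2,5) count=3: revealed 1 new [(2,5)] -> total=1
Click 2 (6,5) count=0: revealed 9 new [(4,4) (4,5) (4,6) (5,4) (5,5) (5,6) (6,4) (6,5) (6,6)] -> total=10

Answer: .......
.......
.....#.
.......
....###
....###
....###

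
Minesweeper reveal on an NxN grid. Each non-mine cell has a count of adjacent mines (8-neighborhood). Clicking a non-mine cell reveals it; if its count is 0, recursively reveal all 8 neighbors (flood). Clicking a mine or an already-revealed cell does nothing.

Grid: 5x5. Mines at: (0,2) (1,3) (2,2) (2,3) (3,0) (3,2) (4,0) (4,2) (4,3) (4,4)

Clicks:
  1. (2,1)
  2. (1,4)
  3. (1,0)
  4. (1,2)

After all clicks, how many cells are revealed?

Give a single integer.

Answer: 8

Derivation:
Click 1 (2,1) count=3: revealed 1 new [(2,1)] -> total=1
Click 2 (1,4) count=2: revealed 1 new [(1,4)] -> total=2
Click 3 (1,0) count=0: revealed 5 new [(0,0) (0,1) (1,0) (1,1) (2,0)] -> total=7
Click 4 (1,2) count=4: revealed 1 new [(1,2)] -> total=8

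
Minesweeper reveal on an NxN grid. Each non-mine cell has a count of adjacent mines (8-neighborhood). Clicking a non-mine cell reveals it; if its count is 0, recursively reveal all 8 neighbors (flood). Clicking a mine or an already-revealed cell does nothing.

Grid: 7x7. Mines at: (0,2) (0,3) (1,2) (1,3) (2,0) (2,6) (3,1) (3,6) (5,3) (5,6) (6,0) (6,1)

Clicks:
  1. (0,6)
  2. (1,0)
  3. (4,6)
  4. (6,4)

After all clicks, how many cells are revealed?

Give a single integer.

Click 1 (0,6) count=0: revealed 6 new [(0,4) (0,5) (0,6) (1,4) (1,5) (1,6)] -> total=6
Click 2 (1,0) count=1: revealed 1 new [(1,0)] -> total=7
Click 3 (4,6) count=2: revealed 1 new [(4,6)] -> total=8
Click 4 (6,4) count=1: revealed 1 new [(6,4)] -> total=9

Answer: 9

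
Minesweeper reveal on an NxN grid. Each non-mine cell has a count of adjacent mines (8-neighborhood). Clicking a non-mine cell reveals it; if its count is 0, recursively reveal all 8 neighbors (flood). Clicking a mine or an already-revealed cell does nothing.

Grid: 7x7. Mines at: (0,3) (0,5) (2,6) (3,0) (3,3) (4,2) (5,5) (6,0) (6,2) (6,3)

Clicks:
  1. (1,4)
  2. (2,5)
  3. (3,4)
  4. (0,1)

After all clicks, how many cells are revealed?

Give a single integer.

Answer: 12

Derivation:
Click 1 (1,4) count=2: revealed 1 new [(1,4)] -> total=1
Click 2 (2,5) count=1: revealed 1 new [(2,5)] -> total=2
Click 3 (3,4) count=1: revealed 1 new [(3,4)] -> total=3
Click 4 (0,1) count=0: revealed 9 new [(0,0) (0,1) (0,2) (1,0) (1,1) (1,2) (2,0) (2,1) (2,2)] -> total=12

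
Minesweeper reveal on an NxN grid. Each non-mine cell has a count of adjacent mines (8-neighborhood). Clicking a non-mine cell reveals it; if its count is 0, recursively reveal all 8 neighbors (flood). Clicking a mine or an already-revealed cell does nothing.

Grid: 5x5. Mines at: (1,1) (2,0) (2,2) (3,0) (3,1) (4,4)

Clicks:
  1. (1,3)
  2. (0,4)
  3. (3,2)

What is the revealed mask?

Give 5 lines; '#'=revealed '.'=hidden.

Click 1 (1,3) count=1: revealed 1 new [(1,3)] -> total=1
Click 2 (0,4) count=0: revealed 9 new [(0,2) (0,3) (0,4) (1,2) (1,4) (2,3) (2,4) (3,3) (3,4)] -> total=10
Click 3 (3,2) count=2: revealed 1 new [(3,2)] -> total=11

Answer: ..###
..###
...##
..###
.....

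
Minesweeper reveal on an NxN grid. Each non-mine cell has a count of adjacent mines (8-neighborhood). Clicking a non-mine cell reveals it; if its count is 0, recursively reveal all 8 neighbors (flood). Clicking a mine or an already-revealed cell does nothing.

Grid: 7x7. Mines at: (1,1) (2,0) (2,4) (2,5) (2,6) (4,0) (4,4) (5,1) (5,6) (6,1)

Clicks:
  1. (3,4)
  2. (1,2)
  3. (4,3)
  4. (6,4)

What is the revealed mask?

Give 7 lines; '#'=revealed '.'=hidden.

Click 1 (3,4) count=3: revealed 1 new [(3,4)] -> total=1
Click 2 (1,2) count=1: revealed 1 new [(1,2)] -> total=2
Click 3 (4,3) count=1: revealed 1 new [(4,3)] -> total=3
Click 4 (6,4) count=0: revealed 8 new [(5,2) (5,3) (5,4) (5,5) (6,2) (6,3) (6,4) (6,5)] -> total=11

Answer: .......
..#....
.......
....#..
...#...
..####.
..####.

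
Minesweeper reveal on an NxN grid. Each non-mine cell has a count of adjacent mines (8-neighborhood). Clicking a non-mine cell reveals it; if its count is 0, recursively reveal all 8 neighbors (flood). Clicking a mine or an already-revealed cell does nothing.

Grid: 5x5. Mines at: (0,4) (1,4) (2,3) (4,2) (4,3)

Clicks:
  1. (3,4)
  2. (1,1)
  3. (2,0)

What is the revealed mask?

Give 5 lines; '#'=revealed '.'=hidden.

Click 1 (3,4) count=2: revealed 1 new [(3,4)] -> total=1
Click 2 (1,1) count=0: revealed 16 new [(0,0) (0,1) (0,2) (0,3) (1,0) (1,1) (1,2) (1,3) (2,0) (2,1) (2,2) (3,0) (3,1) (3,2) (4,0) (4,1)] -> total=17
Click 3 (2,0) count=0: revealed 0 new [(none)] -> total=17

Answer: ####.
####.
###..
###.#
##...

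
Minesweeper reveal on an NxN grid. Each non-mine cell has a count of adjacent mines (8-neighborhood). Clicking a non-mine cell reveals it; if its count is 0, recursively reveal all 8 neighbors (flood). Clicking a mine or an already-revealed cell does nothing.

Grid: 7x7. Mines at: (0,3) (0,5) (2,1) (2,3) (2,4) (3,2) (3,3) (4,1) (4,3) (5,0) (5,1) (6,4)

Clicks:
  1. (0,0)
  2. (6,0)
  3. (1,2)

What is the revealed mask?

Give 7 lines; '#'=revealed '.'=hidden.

Answer: ###....
###....
.......
.......
.......
.......
#......

Derivation:
Click 1 (0,0) count=0: revealed 6 new [(0,0) (0,1) (0,2) (1,0) (1,1) (1,2)] -> total=6
Click 2 (6,0) count=2: revealed 1 new [(6,0)] -> total=7
Click 3 (1,2) count=3: revealed 0 new [(none)] -> total=7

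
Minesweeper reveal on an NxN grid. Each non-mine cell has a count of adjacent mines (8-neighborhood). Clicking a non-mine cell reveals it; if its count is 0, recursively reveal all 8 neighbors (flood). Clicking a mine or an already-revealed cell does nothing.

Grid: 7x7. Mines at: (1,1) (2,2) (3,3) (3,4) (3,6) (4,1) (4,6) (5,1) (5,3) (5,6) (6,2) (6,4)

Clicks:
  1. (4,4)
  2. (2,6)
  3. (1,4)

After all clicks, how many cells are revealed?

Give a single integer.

Answer: 15

Derivation:
Click 1 (4,4) count=3: revealed 1 new [(4,4)] -> total=1
Click 2 (2,6) count=1: revealed 1 new [(2,6)] -> total=2
Click 3 (1,4) count=0: revealed 13 new [(0,2) (0,3) (0,4) (0,5) (0,6) (1,2) (1,3) (1,4) (1,5) (1,6) (2,3) (2,4) (2,5)] -> total=15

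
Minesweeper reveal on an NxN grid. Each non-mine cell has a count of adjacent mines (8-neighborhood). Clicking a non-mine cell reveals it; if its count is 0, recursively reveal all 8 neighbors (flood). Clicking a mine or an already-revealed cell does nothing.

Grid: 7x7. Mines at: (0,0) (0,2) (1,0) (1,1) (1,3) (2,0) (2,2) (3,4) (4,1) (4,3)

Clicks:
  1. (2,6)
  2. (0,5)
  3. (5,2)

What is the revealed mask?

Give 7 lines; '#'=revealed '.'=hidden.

Click 1 (2,6) count=0: revealed 28 new [(0,4) (0,5) (0,6) (1,4) (1,5) (1,6) (2,4) (2,5) (2,6) (3,5) (3,6) (4,4) (4,5) (4,6) (5,0) (5,1) (5,2) (5,3) (5,4) (5,5) (5,6) (6,0) (6,1) (6,2) (6,3) (6,4) (6,5) (6,6)] -> total=28
Click 2 (0,5) count=0: revealed 0 new [(none)] -> total=28
Click 3 (5,2) count=2: revealed 0 new [(none)] -> total=28

Answer: ....###
....###
....###
.....##
....###
#######
#######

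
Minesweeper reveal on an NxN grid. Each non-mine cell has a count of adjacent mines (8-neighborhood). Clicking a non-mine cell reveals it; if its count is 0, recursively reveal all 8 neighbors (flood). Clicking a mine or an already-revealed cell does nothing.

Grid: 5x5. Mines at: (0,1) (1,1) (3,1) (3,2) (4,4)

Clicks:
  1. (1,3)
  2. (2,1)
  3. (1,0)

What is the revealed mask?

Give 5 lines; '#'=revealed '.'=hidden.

Answer: ..###
#.###
.####
...##
.....

Derivation:
Click 1 (1,3) count=0: revealed 11 new [(0,2) (0,3) (0,4) (1,2) (1,3) (1,4) (2,2) (2,3) (2,4) (3,3) (3,4)] -> total=11
Click 2 (2,1) count=3: revealed 1 new [(2,1)] -> total=12
Click 3 (1,0) count=2: revealed 1 new [(1,0)] -> total=13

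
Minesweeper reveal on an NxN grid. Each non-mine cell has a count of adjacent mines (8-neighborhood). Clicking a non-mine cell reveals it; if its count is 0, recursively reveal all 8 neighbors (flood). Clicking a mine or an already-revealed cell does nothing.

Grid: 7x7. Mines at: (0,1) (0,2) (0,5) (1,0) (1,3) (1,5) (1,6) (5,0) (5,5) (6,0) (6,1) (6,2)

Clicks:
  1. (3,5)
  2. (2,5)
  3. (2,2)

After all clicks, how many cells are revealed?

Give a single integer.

Answer: 25

Derivation:
Click 1 (3,5) count=0: revealed 25 new [(2,0) (2,1) (2,2) (2,3) (2,4) (2,5) (2,6) (3,0) (3,1) (3,2) (3,3) (3,4) (3,5) (3,6) (4,0) (4,1) (4,2) (4,3) (4,4) (4,5) (4,6) (5,1) (5,2) (5,3) (5,4)] -> total=25
Click 2 (2,5) count=2: revealed 0 new [(none)] -> total=25
Click 3 (2,2) count=1: revealed 0 new [(none)] -> total=25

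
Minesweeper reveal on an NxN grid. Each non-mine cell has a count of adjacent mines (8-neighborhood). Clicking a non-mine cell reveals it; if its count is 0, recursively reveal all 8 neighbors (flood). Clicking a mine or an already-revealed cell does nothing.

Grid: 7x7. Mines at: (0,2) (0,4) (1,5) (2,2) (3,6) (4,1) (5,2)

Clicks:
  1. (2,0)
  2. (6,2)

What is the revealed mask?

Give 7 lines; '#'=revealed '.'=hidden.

Answer: ##.....
##.....
##.....
##.....
.......
.......
..#....

Derivation:
Click 1 (2,0) count=0: revealed 8 new [(0,0) (0,1) (1,0) (1,1) (2,0) (2,1) (3,0) (3,1)] -> total=8
Click 2 (6,2) count=1: revealed 1 new [(6,2)] -> total=9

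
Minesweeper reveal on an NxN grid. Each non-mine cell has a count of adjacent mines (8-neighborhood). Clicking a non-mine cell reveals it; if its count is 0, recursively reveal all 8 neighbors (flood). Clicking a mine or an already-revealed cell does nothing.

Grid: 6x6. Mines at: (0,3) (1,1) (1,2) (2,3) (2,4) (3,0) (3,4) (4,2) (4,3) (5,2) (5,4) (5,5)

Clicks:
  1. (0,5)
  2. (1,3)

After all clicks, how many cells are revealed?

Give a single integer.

Click 1 (0,5) count=0: revealed 4 new [(0,4) (0,5) (1,4) (1,5)] -> total=4
Click 2 (1,3) count=4: revealed 1 new [(1,3)] -> total=5

Answer: 5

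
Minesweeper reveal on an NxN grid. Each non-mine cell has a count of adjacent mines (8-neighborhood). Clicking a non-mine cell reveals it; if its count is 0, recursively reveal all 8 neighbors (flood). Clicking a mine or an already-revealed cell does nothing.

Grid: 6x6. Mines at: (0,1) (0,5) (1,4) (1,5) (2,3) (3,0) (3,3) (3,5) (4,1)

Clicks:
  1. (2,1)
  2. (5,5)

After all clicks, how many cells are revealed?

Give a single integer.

Click 1 (2,1) count=1: revealed 1 new [(2,1)] -> total=1
Click 2 (5,5) count=0: revealed 8 new [(4,2) (4,3) (4,4) (4,5) (5,2) (5,3) (5,4) (5,5)] -> total=9

Answer: 9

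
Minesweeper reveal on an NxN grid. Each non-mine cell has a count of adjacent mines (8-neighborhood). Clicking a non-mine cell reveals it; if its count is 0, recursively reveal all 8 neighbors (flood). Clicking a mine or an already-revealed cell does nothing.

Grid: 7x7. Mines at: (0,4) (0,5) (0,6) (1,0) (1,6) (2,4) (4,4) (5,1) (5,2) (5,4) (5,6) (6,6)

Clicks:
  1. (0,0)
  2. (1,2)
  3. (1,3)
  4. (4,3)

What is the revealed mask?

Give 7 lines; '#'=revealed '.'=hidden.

Answer: ####...
.###...
####...
####...
####...
.......
.......

Derivation:
Click 1 (0,0) count=1: revealed 1 new [(0,0)] -> total=1
Click 2 (1,2) count=0: revealed 18 new [(0,1) (0,2) (0,3) (1,1) (1,2) (1,3) (2,0) (2,1) (2,2) (2,3) (3,0) (3,1) (3,2) (3,3) (4,0) (4,1) (4,2) (4,3)] -> total=19
Click 3 (1,3) count=2: revealed 0 new [(none)] -> total=19
Click 4 (4,3) count=3: revealed 0 new [(none)] -> total=19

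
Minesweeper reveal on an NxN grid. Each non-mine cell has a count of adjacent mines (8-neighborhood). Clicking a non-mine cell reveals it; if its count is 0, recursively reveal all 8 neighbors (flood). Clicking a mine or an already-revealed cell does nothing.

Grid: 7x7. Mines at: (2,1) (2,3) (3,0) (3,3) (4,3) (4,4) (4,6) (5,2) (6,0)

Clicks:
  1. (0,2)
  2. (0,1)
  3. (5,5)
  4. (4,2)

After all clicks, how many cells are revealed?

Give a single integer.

Answer: 22

Derivation:
Click 1 (0,2) count=0: revealed 20 new [(0,0) (0,1) (0,2) (0,3) (0,4) (0,5) (0,6) (1,0) (1,1) (1,2) (1,3) (1,4) (1,5) (1,6) (2,4) (2,5) (2,6) (3,4) (3,5) (3,6)] -> total=20
Click 2 (0,1) count=0: revealed 0 new [(none)] -> total=20
Click 3 (5,5) count=2: revealed 1 new [(5,5)] -> total=21
Click 4 (4,2) count=3: revealed 1 new [(4,2)] -> total=22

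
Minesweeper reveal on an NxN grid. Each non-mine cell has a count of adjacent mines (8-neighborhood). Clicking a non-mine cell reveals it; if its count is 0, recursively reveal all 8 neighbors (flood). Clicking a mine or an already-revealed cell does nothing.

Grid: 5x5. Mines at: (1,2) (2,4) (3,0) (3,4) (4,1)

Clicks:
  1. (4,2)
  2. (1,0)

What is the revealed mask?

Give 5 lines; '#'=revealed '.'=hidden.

Answer: ##...
##...
##...
.....
..#..

Derivation:
Click 1 (4,2) count=1: revealed 1 new [(4,2)] -> total=1
Click 2 (1,0) count=0: revealed 6 new [(0,0) (0,1) (1,0) (1,1) (2,0) (2,1)] -> total=7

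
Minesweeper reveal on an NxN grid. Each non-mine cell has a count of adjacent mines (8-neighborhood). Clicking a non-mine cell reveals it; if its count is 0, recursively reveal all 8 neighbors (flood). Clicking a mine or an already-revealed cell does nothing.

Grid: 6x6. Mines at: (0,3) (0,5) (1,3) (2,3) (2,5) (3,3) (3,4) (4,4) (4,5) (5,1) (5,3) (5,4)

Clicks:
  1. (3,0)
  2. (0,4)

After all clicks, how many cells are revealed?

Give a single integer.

Click 1 (3,0) count=0: revealed 15 new [(0,0) (0,1) (0,2) (1,0) (1,1) (1,2) (2,0) (2,1) (2,2) (3,0) (3,1) (3,2) (4,0) (4,1) (4,2)] -> total=15
Click 2 (0,4) count=3: revealed 1 new [(0,4)] -> total=16

Answer: 16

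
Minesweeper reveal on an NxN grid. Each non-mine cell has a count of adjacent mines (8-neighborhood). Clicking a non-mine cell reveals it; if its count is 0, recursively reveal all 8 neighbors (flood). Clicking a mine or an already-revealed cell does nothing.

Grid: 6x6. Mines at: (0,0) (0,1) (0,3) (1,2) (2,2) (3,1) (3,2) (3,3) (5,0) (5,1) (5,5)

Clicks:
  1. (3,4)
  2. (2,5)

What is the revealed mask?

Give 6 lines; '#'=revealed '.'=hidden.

Answer: ....##
....##
....##
....##
....##
......

Derivation:
Click 1 (3,4) count=1: revealed 1 new [(3,4)] -> total=1
Click 2 (2,5) count=0: revealed 9 new [(0,4) (0,5) (1,4) (1,5) (2,4) (2,5) (3,5) (4,4) (4,5)] -> total=10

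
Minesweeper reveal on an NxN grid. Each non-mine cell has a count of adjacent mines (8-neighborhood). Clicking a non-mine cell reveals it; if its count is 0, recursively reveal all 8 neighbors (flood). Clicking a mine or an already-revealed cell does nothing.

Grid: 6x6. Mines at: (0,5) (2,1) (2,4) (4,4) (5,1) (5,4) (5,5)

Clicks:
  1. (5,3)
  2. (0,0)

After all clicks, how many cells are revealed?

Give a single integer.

Answer: 11

Derivation:
Click 1 (5,3) count=2: revealed 1 new [(5,3)] -> total=1
Click 2 (0,0) count=0: revealed 10 new [(0,0) (0,1) (0,2) (0,3) (0,4) (1,0) (1,1) (1,2) (1,3) (1,4)] -> total=11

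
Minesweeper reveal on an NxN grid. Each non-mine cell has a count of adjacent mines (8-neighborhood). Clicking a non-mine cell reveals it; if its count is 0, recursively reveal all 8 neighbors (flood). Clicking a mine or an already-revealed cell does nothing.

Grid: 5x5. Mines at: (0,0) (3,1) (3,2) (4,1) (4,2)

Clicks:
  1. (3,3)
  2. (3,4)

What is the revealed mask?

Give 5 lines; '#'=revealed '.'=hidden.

Answer: .####
.####
.####
...##
...##

Derivation:
Click 1 (3,3) count=2: revealed 1 new [(3,3)] -> total=1
Click 2 (3,4) count=0: revealed 15 new [(0,1) (0,2) (0,3) (0,4) (1,1) (1,2) (1,3) (1,4) (2,1) (2,2) (2,3) (2,4) (3,4) (4,3) (4,4)] -> total=16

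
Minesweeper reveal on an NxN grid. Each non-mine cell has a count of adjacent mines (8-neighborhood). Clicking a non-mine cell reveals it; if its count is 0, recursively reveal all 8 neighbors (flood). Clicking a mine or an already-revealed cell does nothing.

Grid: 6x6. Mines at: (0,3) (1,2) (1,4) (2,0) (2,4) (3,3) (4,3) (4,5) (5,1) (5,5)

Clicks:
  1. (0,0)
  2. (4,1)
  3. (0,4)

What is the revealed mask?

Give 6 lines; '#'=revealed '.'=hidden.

Answer: ##..#.
##....
......
......
.#....
......

Derivation:
Click 1 (0,0) count=0: revealed 4 new [(0,0) (0,1) (1,0) (1,1)] -> total=4
Click 2 (4,1) count=1: revealed 1 new [(4,1)] -> total=5
Click 3 (0,4) count=2: revealed 1 new [(0,4)] -> total=6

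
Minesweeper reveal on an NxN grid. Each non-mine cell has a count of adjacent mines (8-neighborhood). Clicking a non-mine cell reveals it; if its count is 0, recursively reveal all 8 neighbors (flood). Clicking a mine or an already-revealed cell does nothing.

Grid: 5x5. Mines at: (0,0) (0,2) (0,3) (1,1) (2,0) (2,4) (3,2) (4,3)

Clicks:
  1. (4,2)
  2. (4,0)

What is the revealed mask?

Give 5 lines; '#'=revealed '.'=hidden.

Answer: .....
.....
.....
##...
###..

Derivation:
Click 1 (4,2) count=2: revealed 1 new [(4,2)] -> total=1
Click 2 (4,0) count=0: revealed 4 new [(3,0) (3,1) (4,0) (4,1)] -> total=5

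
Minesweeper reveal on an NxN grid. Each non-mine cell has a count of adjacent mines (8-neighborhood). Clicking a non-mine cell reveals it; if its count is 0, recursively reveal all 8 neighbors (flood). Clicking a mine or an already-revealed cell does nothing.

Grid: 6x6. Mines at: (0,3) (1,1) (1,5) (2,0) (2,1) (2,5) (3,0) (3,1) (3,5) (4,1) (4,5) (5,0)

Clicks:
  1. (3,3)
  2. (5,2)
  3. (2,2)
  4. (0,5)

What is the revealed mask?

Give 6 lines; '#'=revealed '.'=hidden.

Click 1 (3,3) count=0: revealed 15 new [(1,2) (1,3) (1,4) (2,2) (2,3) (2,4) (3,2) (3,3) (3,4) (4,2) (4,3) (4,4) (5,2) (5,3) (5,4)] -> total=15
Click 2 (5,2) count=1: revealed 0 new [(none)] -> total=15
Click 3 (2,2) count=3: revealed 0 new [(none)] -> total=15
Click 4 (0,5) count=1: revealed 1 new [(0,5)] -> total=16

Answer: .....#
..###.
..###.
..###.
..###.
..###.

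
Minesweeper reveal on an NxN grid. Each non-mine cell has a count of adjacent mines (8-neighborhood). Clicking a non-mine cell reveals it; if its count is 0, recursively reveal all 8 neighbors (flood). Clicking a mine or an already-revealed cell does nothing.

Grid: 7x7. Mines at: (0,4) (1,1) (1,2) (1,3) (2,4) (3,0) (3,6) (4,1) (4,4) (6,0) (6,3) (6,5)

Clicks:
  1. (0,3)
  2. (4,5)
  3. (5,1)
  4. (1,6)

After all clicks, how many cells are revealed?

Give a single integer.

Click 1 (0,3) count=3: revealed 1 new [(0,3)] -> total=1
Click 2 (4,5) count=2: revealed 1 new [(4,5)] -> total=2
Click 3 (5,1) count=2: revealed 1 new [(5,1)] -> total=3
Click 4 (1,6) count=0: revealed 6 new [(0,5) (0,6) (1,5) (1,6) (2,5) (2,6)] -> total=9

Answer: 9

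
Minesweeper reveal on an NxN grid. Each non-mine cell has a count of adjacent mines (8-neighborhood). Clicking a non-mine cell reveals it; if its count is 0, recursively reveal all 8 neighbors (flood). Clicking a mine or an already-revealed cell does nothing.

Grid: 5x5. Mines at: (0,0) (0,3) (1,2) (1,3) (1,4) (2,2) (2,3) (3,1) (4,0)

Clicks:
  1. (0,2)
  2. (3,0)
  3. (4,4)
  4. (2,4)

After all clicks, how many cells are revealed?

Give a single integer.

Click 1 (0,2) count=3: revealed 1 new [(0,2)] -> total=1
Click 2 (3,0) count=2: revealed 1 new [(3,0)] -> total=2
Click 3 (4,4) count=0: revealed 6 new [(3,2) (3,3) (3,4) (4,2) (4,3) (4,4)] -> total=8
Click 4 (2,4) count=3: revealed 1 new [(2,4)] -> total=9

Answer: 9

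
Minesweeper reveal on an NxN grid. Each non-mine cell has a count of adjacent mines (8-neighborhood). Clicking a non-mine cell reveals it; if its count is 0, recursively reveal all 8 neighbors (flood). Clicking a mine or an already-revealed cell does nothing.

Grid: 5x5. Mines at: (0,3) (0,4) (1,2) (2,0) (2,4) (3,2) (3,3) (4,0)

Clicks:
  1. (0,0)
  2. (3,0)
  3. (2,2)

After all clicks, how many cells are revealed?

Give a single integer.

Answer: 6

Derivation:
Click 1 (0,0) count=0: revealed 4 new [(0,0) (0,1) (1,0) (1,1)] -> total=4
Click 2 (3,0) count=2: revealed 1 new [(3,0)] -> total=5
Click 3 (2,2) count=3: revealed 1 new [(2,2)] -> total=6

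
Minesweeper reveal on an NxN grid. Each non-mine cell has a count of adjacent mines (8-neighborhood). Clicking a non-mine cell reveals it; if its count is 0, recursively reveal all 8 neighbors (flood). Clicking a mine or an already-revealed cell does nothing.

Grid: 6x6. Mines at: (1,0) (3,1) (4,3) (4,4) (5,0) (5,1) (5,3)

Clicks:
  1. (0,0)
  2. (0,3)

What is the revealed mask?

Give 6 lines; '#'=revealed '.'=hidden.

Answer: ######
.#####
.#####
..####
......
......

Derivation:
Click 1 (0,0) count=1: revealed 1 new [(0,0)] -> total=1
Click 2 (0,3) count=0: revealed 19 new [(0,1) (0,2) (0,3) (0,4) (0,5) (1,1) (1,2) (1,3) (1,4) (1,5) (2,1) (2,2) (2,3) (2,4) (2,5) (3,2) (3,3) (3,4) (3,5)] -> total=20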